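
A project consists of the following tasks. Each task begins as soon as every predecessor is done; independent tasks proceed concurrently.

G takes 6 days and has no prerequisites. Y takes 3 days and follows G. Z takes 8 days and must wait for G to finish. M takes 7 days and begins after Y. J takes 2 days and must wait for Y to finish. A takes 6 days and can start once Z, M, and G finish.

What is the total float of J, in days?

11

Critical path: G→Y→M→A = 6+3+7+6 = 22, so the finish is 22 days.
J finishes as early as 11 and must finish by 22.
So J can slip 22 − 11 = 11 days.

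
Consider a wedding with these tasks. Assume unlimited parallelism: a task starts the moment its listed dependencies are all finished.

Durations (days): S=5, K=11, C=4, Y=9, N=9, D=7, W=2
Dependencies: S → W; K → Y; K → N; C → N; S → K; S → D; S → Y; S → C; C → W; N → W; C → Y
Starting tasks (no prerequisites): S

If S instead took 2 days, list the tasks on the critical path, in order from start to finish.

S, K, N, W

Actual critical path: S→K→N→W = 5+11+9+2 = 27 ⇒ 27 days.
S is on the critical path; changing it to 2 makes that path 24 days.
No other chain overtakes it, so the finish is 24 days.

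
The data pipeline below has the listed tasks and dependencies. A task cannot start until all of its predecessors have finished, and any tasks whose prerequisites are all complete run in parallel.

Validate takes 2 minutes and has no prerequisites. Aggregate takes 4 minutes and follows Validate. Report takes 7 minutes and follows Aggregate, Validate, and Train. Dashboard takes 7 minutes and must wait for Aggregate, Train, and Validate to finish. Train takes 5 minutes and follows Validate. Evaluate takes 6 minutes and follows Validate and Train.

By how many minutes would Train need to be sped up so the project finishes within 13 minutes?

1

Current finish: 14 minutes; target: 13.
Train is on every critical path, so each minute cut from Train cuts the finish by one (this holds down to a finish of 13).
Need 14 − 13 = 1 minute off Train → Train becomes 4 minutes, finish becomes 13.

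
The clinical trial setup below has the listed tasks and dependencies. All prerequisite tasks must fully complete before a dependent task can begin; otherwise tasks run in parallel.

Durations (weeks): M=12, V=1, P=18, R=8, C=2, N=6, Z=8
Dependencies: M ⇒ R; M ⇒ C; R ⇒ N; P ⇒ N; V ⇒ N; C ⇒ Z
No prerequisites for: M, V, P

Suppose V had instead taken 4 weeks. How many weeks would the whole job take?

Baseline: M→R→N = 12+8+6 = 26 → 26 weeks.
V is off the critical path — its longest chain is 7 weeks, giving 19 of slack.
No other chain overtakes it, so the finish is 26 weeks.

26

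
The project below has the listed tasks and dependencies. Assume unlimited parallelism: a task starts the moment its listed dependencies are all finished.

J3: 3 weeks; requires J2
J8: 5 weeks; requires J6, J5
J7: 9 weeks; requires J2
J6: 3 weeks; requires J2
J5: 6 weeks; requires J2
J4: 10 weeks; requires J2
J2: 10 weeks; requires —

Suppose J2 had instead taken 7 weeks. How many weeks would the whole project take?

18

As given, the longest chain is J2→J5→J8 = 10+6+5 = 21, so the finish is 21 weeks.
J2 is on the critical path; changing it to 7 makes that path 18 weeks.
That remains the longest chain; total 18 weeks.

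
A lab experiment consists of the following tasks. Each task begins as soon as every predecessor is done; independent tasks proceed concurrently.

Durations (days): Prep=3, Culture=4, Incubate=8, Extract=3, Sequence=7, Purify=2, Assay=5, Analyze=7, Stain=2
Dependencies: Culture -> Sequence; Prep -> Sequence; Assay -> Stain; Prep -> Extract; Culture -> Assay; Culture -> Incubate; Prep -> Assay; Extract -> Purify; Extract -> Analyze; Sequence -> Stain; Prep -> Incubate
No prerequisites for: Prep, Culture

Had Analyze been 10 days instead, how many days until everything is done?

16

Baseline: Prep→Extract→Analyze = 3+3+7 = 13 → 13 days.
Since Analyze is critical, the +3 change carries straight to that chain (now 16 days).
That remains the longest chain; total 16 days.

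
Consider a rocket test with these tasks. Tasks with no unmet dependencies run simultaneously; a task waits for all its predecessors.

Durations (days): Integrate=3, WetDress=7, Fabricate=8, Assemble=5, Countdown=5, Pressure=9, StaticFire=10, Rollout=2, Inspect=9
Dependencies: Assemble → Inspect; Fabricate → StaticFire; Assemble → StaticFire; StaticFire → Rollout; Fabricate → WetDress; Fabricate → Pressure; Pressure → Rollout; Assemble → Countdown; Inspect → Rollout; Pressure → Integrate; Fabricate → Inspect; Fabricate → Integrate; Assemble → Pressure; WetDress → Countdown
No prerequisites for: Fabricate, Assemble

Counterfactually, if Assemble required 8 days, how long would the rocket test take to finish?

The binding path is Fabricate→Pressure→Integrate = 8+9+3 = 20; finish at 20 days.
Assemble has 3 days of float (longest path through it is 17).
No other chain overtakes it, so the finish is 20 days.

20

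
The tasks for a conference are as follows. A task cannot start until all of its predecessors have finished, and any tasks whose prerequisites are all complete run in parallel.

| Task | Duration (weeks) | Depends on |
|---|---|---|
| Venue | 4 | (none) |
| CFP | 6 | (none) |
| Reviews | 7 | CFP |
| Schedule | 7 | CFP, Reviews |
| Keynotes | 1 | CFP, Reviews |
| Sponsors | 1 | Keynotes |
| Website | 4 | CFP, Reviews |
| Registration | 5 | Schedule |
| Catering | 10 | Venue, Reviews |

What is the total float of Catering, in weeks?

2

CFP→Reviews→Schedule→Registration = 6+7+7+5 = 25 sets the makespan at 25 weeks.
The longest chain containing Catering totals 23 weeks.
So Catering can slip 25 − 23 = 2 weeks.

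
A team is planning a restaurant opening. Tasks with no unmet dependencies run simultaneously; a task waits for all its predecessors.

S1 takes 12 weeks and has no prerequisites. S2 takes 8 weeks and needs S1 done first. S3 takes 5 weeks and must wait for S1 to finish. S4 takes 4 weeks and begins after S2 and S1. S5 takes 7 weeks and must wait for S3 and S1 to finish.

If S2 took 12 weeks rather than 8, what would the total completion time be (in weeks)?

Baseline: S1→S2→S4 = 12+8+4 = 24 → 24 weeks.
S2 is on the critical path; changing it to 12 makes that path 28 weeks.
The critical path is still S1→S2→S4; finish is now 28 weeks.

28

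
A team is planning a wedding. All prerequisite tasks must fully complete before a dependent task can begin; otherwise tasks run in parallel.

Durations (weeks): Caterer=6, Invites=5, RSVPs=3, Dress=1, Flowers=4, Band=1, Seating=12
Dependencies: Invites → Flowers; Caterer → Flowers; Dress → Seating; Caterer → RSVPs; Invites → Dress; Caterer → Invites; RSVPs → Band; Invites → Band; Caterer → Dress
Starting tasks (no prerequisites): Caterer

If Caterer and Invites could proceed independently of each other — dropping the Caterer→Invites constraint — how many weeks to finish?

19

Before: longest chain Caterer→Invites→Dress→Seating = 6+5+1+12 = 24, finish 24.
Without Caterer→Invites, Invites's earliest start moves from 6 to 0.
After: Caterer→Dress→Seating = 6+1+12 = 19 → 19 weeks.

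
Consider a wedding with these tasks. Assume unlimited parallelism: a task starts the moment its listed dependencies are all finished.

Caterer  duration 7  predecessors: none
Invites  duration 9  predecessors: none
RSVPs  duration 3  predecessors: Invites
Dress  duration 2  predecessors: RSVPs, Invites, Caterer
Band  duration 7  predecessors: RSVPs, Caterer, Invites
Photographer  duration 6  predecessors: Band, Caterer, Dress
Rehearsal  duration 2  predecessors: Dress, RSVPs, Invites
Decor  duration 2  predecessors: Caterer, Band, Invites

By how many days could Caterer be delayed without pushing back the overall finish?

The longest chain is Invites→RSVPs→Band→Photographer = 9+3+7+6 = 25; overall finish 25 days.
Caterer finishes as early as 7 and must finish by 12.
Slack of Caterer = 5 − 0 = 5 days.

5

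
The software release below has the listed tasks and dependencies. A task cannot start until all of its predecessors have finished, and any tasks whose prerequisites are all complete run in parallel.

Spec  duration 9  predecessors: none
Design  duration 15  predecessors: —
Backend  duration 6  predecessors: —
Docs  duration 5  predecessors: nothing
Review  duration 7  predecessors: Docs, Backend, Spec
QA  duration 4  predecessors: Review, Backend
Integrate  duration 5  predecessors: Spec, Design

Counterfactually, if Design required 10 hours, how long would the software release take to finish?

20

Critical path before the change: Design→Integrate = 15+5 = 20 giving 20 hours.
Design lies on that path, so at 10 hours the path becomes 15 hours.
New critical path: Spec→Review→QA = 9+7+4 = 20 ⇒ 20 hours.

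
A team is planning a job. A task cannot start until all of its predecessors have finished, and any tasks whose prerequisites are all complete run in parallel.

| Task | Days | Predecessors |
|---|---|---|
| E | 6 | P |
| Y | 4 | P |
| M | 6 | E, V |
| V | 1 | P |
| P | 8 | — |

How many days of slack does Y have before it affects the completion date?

P→E→M = 8+6+6 = 20 sets the makespan at 20 days.
Longest path through Y: 12 days (earliest finish 12, latest finish 20).
Float = 20 − 12 = 8.

8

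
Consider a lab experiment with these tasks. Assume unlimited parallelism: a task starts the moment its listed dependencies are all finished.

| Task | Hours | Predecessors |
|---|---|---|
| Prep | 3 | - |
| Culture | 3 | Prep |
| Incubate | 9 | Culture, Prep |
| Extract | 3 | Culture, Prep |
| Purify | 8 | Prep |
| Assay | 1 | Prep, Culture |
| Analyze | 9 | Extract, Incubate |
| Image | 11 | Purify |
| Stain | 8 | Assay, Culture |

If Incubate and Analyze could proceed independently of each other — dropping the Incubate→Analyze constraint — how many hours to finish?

22

Original critical path: Prep→Culture→Incubate→Analyze = 3+3+9+9 = 24 ⇒ 24 hours.
Without Incubate→Analyze, Analyze's earliest start moves from 15 to 9.
After: Prep→Purify→Image = 3+8+11 = 22 → 22 hours.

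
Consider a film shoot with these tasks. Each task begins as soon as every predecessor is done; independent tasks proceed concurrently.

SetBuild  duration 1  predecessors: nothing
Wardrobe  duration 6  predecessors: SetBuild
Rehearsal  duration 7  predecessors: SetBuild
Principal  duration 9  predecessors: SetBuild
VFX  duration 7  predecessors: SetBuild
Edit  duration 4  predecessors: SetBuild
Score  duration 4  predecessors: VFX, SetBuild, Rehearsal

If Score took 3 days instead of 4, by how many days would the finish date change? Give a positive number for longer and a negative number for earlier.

-1

Critical path before the change: SetBuild→Rehearsal→Score = 1+7+4 = 12 giving 12 days.
Score lies on that path, so at 3 days the path becomes 11 days.
That remains the longest chain; total 11 days.
Change in finish: 11 − 12 = -1 days.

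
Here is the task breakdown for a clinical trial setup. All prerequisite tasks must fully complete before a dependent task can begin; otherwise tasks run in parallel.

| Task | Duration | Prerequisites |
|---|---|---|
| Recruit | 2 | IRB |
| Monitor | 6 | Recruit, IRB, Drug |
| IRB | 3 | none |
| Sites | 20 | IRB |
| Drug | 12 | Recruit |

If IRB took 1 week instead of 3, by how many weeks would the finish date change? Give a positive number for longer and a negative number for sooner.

Baseline: IRB→Sites = 3+20 = 23 → 23 weeks.
IRB is on the critical path; changing it to 1 makes that path 21 weeks.
That remains the longest chain; total 21 weeks.
Change in finish: 21 − 23 = -2 weeks.

-2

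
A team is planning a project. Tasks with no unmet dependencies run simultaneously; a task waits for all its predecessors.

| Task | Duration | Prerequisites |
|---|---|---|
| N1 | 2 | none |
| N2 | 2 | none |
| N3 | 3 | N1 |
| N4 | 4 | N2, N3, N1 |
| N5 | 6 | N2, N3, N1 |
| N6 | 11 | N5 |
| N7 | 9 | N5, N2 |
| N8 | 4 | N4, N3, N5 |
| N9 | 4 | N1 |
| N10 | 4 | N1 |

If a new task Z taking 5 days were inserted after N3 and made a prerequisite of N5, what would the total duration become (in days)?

Originally the job takes 22 days.
With Z inserted, N5 now waits for max(N2, N3, N1, Z).
New critical path: N1→N3→Z→N5→N6 = 2+3+5+6+11 = 27 ⇒ 27 days.

27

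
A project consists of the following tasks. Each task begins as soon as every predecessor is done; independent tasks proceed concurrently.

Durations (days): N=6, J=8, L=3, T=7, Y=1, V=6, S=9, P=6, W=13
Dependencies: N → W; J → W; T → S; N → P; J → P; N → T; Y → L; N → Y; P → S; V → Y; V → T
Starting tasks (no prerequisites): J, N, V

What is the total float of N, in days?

The longest chain is J→P→S = 8+6+9 = 23; overall finish 23 days.
Longest path through N: 22 days (earliest finish 6, latest finish 7).
So N can slip 7 − 6 = 1 day.

1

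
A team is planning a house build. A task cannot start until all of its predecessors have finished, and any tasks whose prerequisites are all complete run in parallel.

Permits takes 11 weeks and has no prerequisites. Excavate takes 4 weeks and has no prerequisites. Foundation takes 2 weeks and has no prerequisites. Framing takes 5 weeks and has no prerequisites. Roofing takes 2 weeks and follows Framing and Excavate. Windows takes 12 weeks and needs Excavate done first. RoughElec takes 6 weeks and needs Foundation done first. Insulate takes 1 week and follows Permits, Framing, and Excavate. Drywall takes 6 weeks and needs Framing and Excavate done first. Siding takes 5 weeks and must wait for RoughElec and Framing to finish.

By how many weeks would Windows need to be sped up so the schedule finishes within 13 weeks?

3

Current finish: 16 weeks; target: 13.
Windows is on every critical path, so each week cut from Windows cuts the finish by one (this holds down to a finish of 13).
Need 16 − 13 = 3 weeks off Windows → Windows becomes 9 weeks, finish becomes 13.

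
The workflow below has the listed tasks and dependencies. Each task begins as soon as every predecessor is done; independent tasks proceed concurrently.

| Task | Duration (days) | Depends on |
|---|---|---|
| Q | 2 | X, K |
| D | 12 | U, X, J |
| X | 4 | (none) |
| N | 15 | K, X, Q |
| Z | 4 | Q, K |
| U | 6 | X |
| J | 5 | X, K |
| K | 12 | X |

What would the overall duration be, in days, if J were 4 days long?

Baseline: X→K→J→D = 4+12+5+12 = 33 → 33 days.
Since J is critical, the -1 change carries straight to that chain (now 32 days).
New critical path: X→K→Q→N = 4+12+2+15 = 33 ⇒ 33 days.

33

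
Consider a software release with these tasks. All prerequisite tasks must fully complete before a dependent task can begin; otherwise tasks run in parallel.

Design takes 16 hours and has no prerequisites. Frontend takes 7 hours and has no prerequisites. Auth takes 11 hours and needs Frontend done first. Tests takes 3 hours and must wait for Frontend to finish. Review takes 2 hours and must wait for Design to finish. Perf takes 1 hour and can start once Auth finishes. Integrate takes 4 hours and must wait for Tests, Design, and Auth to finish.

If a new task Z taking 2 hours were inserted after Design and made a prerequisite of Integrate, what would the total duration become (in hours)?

Originally the job takes 22 hours.
With Z inserted, Integrate now waits for max(Tests, Design, Auth, Z).
New critical path: Design→Z→Integrate = 16+2+4 = 22 ⇒ 22 hours.

22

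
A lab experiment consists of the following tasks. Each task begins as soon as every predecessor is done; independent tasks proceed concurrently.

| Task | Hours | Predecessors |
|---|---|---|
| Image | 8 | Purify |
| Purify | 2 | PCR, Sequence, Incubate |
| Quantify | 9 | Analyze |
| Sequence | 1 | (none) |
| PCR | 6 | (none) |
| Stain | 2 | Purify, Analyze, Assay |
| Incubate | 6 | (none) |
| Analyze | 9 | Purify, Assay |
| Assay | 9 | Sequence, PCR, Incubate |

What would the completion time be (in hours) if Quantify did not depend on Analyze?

Before: longest chain Incubate→Assay→Analyze→Quantify = 6+9+9+9 = 33, finish 33.
Without Analyze→Quantify, Quantify's earliest start moves from 24 to 0.
New critical path: Incubate→Assay→Analyze→Stain = 6+9+9+2 = 26 ⇒ 26 hours.

26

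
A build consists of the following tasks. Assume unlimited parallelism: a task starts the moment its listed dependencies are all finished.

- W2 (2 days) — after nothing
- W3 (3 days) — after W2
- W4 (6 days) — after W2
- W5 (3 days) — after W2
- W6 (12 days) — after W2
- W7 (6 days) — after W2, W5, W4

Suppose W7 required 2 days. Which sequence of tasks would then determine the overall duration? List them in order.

The binding path is W2→W4→W7 = 2+6+6 = 14; finish at 14 days.
Since W7 is critical, the -4 change carries straight to that chain (now 10 days).
New critical path: W2→W6 = 2+12 = 14 ⇒ 14 days.

W2, W6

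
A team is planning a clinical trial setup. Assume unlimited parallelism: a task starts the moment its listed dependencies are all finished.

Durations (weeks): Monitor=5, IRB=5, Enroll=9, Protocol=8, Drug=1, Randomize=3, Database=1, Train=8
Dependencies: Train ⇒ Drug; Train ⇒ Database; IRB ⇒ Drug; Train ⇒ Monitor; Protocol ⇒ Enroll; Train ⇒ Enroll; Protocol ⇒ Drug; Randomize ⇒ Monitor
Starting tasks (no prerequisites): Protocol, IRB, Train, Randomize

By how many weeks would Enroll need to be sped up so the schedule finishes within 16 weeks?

Current finish: 17 weeks; target: 16.
Enroll is on every critical path, so each week cut from Enroll cuts the finish by one (this holds down to a finish of 13).
Need 17 − 16 = 1 week off Enroll → Enroll becomes 8 weeks, finish becomes 16.

1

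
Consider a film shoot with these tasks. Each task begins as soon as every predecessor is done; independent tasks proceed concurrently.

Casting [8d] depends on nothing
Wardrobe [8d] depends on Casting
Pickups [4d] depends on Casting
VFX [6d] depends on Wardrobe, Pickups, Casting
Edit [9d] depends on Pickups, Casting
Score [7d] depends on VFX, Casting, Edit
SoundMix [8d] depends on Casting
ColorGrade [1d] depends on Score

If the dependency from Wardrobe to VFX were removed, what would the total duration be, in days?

Before: longest chain Casting→Wardrobe→VFX→Score→ColorGrade = 8+8+6+7+1 = 30, finish 30.
Without Wardrobe→VFX, VFX's earliest start moves from 16 to 12.
After: Casting→Pickups→Edit→Score→ColorGrade = 8+4+9+7+1 = 29 → 29 days.

29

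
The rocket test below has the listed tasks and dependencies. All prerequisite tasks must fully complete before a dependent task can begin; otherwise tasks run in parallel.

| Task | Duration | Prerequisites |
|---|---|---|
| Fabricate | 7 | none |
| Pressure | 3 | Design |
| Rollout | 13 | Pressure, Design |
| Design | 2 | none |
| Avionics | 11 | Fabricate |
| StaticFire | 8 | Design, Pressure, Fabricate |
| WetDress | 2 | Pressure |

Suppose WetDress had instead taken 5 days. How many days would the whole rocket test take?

Critical path before the change: Design→Pressure→Rollout = 2+3+13 = 18 giving 18 days.
WetDress is off the critical path — its longest chain is 7 days, giving 11 of slack.
That remains the longest chain; total 18 days.

18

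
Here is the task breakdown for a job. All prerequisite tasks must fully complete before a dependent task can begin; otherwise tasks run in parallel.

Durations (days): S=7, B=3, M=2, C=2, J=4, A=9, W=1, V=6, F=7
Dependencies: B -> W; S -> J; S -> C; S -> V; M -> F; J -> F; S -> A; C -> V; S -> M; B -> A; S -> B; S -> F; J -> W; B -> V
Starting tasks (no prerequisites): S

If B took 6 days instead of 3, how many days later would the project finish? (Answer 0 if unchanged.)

3

The binding path is S→B→A = 7+3+9 = 19; finish at 19 days.
B is on the critical path; changing it to 6 makes that path 22 days.
No other chain overtakes it, so the finish is 22 days.
Change in finish: 22 − 19 = +3 days.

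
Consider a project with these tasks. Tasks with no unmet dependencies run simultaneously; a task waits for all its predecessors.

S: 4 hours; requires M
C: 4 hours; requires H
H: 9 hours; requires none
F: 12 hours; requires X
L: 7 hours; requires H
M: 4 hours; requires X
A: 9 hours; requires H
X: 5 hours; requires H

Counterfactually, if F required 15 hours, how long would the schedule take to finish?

29

As given, the longest chain is H→X→F = 9+5+12 = 26, so the finish is 26 hours.
F is on the critical path; changing it to 15 makes that path 29 hours.
The critical path is still H→X→F; finish is now 29 hours.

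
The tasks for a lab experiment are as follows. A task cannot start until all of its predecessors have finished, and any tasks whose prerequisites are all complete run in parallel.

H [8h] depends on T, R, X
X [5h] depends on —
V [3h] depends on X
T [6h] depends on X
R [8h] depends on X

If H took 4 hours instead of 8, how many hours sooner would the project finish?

Critical path before the change: X→R→H = 5+8+8 = 21 giving 21 hours.
H lies on that path, so at 4 hours the path becomes 17 hours.
No other chain overtakes it, so the finish is 17 hours.
Change in finish: 17 − 21 = -4 hours.

4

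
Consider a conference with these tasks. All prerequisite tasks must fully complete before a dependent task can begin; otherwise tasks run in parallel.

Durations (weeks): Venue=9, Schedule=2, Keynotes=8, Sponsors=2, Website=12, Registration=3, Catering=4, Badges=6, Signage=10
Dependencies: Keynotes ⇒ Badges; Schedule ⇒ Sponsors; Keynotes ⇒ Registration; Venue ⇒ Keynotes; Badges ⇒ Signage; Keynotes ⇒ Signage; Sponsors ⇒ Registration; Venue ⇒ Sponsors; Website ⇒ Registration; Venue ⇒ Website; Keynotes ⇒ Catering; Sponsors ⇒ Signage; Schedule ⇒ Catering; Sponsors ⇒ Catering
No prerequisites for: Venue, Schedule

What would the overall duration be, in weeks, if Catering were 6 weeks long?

33

Actual critical path: Venue→Keynotes→Badges→Signage = 9+8+6+10 = 33 ⇒ 33 weeks.
Catering has 12 weeks of float (longest path through it is 21).
That remains the longest chain; total 33 weeks.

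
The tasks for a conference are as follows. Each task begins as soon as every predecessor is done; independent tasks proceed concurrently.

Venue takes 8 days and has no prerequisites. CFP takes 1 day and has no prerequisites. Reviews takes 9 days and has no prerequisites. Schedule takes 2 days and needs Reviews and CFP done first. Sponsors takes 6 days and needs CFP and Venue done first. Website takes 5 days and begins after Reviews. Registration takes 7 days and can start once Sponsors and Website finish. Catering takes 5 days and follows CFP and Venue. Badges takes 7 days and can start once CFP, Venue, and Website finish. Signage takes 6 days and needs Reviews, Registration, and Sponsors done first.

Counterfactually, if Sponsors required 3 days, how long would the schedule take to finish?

27

As given, the longest chain is Venue→Sponsors→Registration→Signage = 8+6+7+6 = 27, so the finish is 27 days.
Sponsors is on the critical path; changing it to 3 makes that path 24 days.
Now Reviews→Website→Registration→Signage = 9+5+7+6 = 27 is longest, so the finish becomes 27 days.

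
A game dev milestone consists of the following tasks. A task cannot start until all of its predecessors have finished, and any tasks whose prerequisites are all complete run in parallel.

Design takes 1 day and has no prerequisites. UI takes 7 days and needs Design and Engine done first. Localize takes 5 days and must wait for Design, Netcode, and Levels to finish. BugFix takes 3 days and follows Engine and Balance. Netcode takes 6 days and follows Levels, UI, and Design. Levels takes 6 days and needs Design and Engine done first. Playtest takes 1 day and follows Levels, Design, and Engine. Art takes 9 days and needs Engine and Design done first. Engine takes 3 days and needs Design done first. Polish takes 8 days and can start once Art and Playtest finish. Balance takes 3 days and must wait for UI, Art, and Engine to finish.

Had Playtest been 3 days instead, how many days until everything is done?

22

Baseline: Design→Engine→UI→Netcode→Localize = 1+3+7+6+5 = 22 → 22 days.
Playtest has 3 days of float (longest path through it is 19).
That remains the longest chain; total 22 days.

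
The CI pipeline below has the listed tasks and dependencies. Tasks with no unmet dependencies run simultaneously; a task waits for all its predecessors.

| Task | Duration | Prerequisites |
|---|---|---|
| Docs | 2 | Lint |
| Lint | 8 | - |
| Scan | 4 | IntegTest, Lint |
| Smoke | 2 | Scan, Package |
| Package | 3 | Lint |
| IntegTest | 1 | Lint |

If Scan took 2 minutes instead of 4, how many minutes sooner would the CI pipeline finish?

As given, the longest chain is Lint→IntegTest→Scan→Smoke = 8+1+4+2 = 15, so the finish is 15 minutes.
Scan is on the critical path; changing it to 2 makes that path 13 minutes.
The critical path is still Lint→IntegTest→Scan→Smoke; finish is now 13 minutes.
Change in finish: 13 − 15 = -2 minutes.

2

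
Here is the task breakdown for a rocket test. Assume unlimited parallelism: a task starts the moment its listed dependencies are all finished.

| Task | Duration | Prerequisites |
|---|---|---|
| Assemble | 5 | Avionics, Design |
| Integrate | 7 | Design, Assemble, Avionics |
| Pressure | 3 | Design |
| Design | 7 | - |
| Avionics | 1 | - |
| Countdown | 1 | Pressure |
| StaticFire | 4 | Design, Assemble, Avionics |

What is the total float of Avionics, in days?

The longest chain is Design→Assemble→Integrate = 7+5+7 = 19; overall finish 19 days.
Avionics finishes as early as 1 and must finish by 7.
Slack of Avionics = 6 − 0 = 6 days.

6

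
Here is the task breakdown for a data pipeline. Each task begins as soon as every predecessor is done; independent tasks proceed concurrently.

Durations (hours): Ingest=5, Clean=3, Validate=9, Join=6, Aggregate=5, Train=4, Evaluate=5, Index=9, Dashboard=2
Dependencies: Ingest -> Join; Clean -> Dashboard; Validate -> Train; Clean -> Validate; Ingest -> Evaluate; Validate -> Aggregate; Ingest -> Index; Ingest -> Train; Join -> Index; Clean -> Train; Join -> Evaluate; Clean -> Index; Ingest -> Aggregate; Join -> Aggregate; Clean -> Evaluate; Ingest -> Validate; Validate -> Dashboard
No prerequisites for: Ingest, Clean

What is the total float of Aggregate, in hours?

1

Ingest→Join→Index = 5+6+9 = 20 sets the makespan at 20 hours.
The longest chain containing Aggregate totals 19 hours.
Float = 20 − 19 = 1.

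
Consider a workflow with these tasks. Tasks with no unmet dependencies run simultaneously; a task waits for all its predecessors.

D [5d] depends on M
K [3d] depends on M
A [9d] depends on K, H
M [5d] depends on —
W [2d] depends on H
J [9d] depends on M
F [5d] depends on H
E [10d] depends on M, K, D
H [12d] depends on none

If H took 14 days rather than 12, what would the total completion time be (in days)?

Actual critical path: H→A = 12+9 = 21 ⇒ 21 days.
Since H is critical, the +2 change carries straight to that chain (now 23 days).
The critical path is still H→A; finish is now 23 days.

23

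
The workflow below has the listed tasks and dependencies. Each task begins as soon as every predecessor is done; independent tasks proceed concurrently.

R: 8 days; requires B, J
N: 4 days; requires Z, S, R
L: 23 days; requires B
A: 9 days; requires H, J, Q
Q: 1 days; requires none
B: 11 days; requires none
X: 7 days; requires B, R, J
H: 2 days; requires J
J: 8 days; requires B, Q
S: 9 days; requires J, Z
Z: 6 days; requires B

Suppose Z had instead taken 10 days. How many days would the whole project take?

As given, the longest chain is B→J→R→X = 11+8+8+7 = 34, so the finish is 34 days.
The longest path through Z is only 30 days, so Z has float 4.
No other chain overtakes it, so the finish is 34 days.

34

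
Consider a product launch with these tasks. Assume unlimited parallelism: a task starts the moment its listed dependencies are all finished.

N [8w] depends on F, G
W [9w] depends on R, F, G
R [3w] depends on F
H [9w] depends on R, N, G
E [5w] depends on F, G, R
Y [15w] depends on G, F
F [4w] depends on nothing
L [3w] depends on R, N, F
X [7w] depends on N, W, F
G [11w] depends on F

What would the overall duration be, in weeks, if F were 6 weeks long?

As given, the longest chain is F→G→N→H = 4+11+8+9 = 32, so the finish is 32 weeks.
Since F is critical, the +2 change carries straight to that chain (now 34 weeks).
No other chain overtakes it, so the finish is 34 weeks.

34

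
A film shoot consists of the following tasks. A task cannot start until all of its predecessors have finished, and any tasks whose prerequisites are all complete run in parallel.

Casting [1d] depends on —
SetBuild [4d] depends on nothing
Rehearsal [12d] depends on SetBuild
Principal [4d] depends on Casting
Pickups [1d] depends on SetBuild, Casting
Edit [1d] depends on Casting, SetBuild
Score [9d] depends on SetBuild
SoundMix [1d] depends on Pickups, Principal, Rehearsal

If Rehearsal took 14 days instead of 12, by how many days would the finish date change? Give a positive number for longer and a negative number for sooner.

2

Baseline: SetBuild→Rehearsal→SoundMix = 4+12+1 = 17 → 17 days.
Rehearsal is on the critical path; changing it to 14 makes that path 19 days.
That remains the longest chain; total 19 days.
Change in finish: 19 − 17 = +2 days.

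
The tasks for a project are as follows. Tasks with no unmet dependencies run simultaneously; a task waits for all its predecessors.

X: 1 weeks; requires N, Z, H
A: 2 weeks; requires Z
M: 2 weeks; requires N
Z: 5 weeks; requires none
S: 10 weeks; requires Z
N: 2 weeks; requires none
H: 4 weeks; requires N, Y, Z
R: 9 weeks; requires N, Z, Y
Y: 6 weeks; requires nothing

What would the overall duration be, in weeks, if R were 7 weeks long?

The binding path is Y→R = 6+9 = 15; finish at 15 weeks.
R lies on that path, so at 7 weeks the path becomes 13 weeks.
The binding chain switches to Z→S = 5+10 = 15; finish 15 weeks.

15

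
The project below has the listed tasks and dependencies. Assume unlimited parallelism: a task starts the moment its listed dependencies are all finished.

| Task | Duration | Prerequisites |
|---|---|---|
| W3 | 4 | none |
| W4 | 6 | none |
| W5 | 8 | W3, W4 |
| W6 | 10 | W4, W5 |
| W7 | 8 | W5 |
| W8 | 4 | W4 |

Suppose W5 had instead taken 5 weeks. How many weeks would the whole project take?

The binding path is W4→W5→W6 = 6+8+10 = 24; finish at 24 weeks.
Since W5 is critical, the -3 change carries straight to that chain (now 21 weeks).
The critical path is still W4→W5→W6; finish is now 21 weeks.

21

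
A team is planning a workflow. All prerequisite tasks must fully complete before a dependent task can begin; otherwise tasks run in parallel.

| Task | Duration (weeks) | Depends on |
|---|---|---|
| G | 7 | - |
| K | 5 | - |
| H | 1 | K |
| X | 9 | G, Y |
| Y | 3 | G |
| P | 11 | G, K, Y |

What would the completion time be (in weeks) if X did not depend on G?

21

Before: longest chain G→Y→P = 7+3+11 = 21, finish 21.
Dropping G→X doesn't change X's earliest start (10); another predecessor still binds.
After: G→Y→P = 7+3+11 = 21 → 21 weeks.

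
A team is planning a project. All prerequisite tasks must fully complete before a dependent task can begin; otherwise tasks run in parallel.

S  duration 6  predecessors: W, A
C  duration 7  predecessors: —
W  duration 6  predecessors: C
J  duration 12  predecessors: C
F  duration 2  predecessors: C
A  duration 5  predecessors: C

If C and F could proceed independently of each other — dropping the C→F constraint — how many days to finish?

19

Original critical path: C→W→S = 7+6+6 = 19 ⇒ 19 days.
Without C→F, F's earliest start moves from 7 to 0.
New critical path: C→W→S = 7+6+6 = 19 ⇒ 19 days.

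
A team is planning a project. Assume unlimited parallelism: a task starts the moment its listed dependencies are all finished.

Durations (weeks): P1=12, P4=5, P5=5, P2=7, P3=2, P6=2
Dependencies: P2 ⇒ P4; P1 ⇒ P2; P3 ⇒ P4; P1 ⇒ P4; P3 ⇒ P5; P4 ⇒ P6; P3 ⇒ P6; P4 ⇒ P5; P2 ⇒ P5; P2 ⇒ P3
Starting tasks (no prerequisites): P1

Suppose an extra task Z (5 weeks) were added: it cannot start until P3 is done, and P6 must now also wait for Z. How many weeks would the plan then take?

Originally the plan takes 31 weeks.
With Z inserted, P6 now waits for max(P4, P3, Z).
New critical path: P1→P2→P3→P4→P5 = 12+7+2+5+5 = 31 ⇒ 31 weeks.

31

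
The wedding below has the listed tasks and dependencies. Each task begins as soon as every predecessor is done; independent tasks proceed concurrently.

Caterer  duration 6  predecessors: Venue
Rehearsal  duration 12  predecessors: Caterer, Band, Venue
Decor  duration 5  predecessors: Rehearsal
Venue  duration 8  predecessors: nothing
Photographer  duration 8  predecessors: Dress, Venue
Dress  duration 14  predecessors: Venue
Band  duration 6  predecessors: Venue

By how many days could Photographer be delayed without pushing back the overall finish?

1

The longest chain is Venue→Caterer→Rehearsal→Decor = 8+6+12+5 = 31; overall finish 31 days.
The longest chain containing Photographer totals 30 days.
Slack of Photographer = 23 − 22 = 1 day.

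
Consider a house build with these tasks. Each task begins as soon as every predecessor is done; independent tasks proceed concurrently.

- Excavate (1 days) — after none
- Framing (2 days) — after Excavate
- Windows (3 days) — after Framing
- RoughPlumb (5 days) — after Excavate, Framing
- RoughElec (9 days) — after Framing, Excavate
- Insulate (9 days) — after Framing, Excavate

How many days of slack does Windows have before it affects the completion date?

Excavate→Framing→RoughElec = 1+2+9 = 12 sets the makespan at 12 days.
Windows finishes as early as 6 and must finish by 12.
Float = 12 − 6 = 6.

6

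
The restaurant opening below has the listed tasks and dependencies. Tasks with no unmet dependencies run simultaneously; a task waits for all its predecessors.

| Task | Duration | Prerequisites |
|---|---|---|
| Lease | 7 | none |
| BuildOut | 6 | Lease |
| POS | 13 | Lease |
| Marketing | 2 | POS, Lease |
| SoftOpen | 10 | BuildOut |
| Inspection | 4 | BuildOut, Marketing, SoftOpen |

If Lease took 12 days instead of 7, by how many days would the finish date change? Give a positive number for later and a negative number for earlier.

Critical path before the change: Lease→BuildOut→SoftOpen→Inspection = 7+6+10+4 = 27 giving 27 days.
Since Lease is critical, the +5 change carries straight to that chain (now 32 days).
No other chain overtakes it, so the finish is 32 days.
Change in finish: 32 − 27 = +5 days.

5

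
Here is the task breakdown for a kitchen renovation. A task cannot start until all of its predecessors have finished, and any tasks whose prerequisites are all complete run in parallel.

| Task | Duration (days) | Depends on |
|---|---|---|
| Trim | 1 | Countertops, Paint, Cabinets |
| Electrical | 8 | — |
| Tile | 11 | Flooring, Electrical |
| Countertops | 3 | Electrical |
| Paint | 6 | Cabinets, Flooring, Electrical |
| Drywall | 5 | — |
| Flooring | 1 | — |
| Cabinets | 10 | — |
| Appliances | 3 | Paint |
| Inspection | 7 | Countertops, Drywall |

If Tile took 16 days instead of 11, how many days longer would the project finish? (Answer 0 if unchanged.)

5

The binding path is Electrical→Tile = 8+11 = 19; finish at 19 days.
Since Tile is critical, the +5 change carries straight to that chain (now 24 days).
That remains the longest chain; total 24 days.
Change in finish: 24 − 19 = +5 days.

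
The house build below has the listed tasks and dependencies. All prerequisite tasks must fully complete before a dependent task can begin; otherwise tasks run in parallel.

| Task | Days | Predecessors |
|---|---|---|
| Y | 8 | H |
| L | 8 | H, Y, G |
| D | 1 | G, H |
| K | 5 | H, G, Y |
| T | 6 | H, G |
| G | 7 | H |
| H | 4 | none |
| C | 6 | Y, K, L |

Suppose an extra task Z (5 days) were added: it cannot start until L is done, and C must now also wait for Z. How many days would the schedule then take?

31

Originally the schedule takes 26 days.
With Z inserted, C now waits for max(Y, K, L, Z).
New critical path: H→Y→L→Z→C = 4+8+8+5+6 = 31 ⇒ 31 days.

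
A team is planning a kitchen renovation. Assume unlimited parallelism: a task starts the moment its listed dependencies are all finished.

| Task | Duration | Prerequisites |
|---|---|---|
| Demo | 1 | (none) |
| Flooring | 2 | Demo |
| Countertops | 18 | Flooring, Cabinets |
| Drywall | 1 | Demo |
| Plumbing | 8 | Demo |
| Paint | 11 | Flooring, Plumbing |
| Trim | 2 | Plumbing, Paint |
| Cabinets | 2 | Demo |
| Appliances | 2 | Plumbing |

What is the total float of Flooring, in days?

1

The longest chain is Demo→Plumbing→Paint→Trim = 1+8+11+2 = 22; overall finish 22 days.
Longest path through Flooring: 21 days (earliest finish 3, latest finish 4).
Float = 22 − 21 = 1.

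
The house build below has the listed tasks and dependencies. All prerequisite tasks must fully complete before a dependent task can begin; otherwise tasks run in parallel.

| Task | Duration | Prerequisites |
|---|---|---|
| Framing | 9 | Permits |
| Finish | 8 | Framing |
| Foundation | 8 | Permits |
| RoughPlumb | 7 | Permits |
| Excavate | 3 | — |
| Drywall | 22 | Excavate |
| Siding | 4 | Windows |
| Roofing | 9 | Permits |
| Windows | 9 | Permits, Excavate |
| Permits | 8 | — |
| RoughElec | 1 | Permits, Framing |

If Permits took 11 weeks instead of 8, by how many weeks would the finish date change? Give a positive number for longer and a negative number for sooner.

Critical path before the change: Permits→Framing→Finish = 8+9+8 = 25 giving 25 weeks.
Permits lies on that path, so at 11 weeks the path becomes 28 weeks.
That remains the longest chain; total 28 weeks.
Change in finish: 28 − 25 = +3 weeks.

3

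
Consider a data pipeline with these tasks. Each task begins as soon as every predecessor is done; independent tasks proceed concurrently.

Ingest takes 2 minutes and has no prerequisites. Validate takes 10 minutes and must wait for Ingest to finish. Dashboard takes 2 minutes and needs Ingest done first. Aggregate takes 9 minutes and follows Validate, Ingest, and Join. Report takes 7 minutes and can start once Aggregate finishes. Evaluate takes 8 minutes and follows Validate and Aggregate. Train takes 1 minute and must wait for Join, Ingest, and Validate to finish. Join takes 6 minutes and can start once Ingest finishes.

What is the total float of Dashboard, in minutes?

Ingest→Validate→Aggregate→Evaluate = 2+10+9+8 = 29 sets the makespan at 29 minutes.
The longest chain containing Dashboard totals 4 minutes.
So Dashboard can slip 29 − 4 = 25 minutes.

25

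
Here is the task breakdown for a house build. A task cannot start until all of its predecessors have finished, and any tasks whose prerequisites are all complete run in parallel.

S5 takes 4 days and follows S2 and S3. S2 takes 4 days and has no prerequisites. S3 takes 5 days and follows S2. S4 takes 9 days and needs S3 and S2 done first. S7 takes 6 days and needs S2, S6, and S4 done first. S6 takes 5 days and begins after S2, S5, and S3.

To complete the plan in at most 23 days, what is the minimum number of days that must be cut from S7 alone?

Current finish: 24 days; target: 23.
S7 is on every critical path, so each day cut from S7 cuts the finish by one (this holds down to a finish of 19).
Need 24 − 23 = 1 day off S7 → S7 becomes 5 days, finish becomes 23.

1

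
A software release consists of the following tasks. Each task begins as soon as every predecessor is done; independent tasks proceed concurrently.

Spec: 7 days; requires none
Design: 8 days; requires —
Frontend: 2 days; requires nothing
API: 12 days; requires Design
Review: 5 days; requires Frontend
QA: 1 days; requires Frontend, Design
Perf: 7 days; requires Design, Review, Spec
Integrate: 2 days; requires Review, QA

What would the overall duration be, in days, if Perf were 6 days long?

20

The binding path is Design→API = 8+12 = 20; finish at 20 days.
Perf has 5 days of float (longest path through it is 15).
That remains the longest chain; total 20 days.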